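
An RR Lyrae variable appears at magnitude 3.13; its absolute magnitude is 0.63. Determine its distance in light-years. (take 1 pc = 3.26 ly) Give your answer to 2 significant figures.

μ = m − M = 2.500
m − M = 5 log₁₀ d − 5
log₁₀ d = (m − M)/5 + 1 = 1.5000
d = 10^1.5000 = 31.62 pc
= 103.1 ly

d ≈ 100 ly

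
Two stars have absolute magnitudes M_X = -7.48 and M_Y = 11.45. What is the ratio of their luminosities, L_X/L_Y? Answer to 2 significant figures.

L_X/L_Y ≈ 3.7×10^7

ΔM = M_X − M_Y = -18.93
L_X/L_Y = 10^(−0.4 ΔM) = 10^7.572 = 3.733×10^7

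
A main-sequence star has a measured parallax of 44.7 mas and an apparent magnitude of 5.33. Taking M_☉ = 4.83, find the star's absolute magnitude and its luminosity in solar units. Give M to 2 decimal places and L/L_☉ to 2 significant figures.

d = 1/p = 1000/44.7 mas = 22.37 pc
M = m − 5 log₁₀ d + 5 = 5.33 − 5·1.3497 + 5 = 3.582
M − M_☉ = 3.582 − 4.83 = -1.248
L/L_☉ = 10^(−0.4 × -1.248) = 3.158

M ≈ 3.58; L/L_☉ ≈ 3.2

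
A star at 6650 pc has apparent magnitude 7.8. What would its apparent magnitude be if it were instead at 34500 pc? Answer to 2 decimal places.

Flux ∝ 1/d², so Δm = 5 log₁₀(d₂/d₁) = 5 log₁₀(34500/6650) = 3.575
m₂ = m₁ + Δm = 7.8 + (3.575) = 11.375

m ≈ 11.37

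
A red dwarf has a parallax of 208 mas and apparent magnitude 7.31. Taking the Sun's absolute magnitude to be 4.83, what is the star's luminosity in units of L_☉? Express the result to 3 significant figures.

L/L_☉ ≈ 0.0235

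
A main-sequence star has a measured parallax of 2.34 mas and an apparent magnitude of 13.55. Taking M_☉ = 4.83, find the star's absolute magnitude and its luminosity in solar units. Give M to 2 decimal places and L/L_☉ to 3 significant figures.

d = 1/p = 1000/2.34 mas = 427.4 pc
M = m − 5 log₁₀ d + 5 = 13.55 − 5·2.6308 + 5 = 5.396
M − M_☉ = 5.396 − 4.83 = 0.566
L/L_☉ = 10^(−0.4 × 0.566) = 0.5937

M ≈ 5.40; L/L_☉ ≈ 0.594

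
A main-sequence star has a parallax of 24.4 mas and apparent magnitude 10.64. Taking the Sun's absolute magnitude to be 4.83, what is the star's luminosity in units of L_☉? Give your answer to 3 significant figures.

L/L_☉ ≈ 0.0797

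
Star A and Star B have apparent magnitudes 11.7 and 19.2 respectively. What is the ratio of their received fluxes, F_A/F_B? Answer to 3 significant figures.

F_A/F_B ≈ 1000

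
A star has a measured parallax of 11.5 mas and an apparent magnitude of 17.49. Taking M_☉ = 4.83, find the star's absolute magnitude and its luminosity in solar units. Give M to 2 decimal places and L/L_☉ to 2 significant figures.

d = 1/p = 1000/11.5 mas = 86.96 pc
M = m − 5 log₁₀ d + 5 = 17.49 − 5·1.9393 + 5 = 12.793
M − M_☉ = 12.793 − 4.83 = 7.963
L/L_☉ = 10^(−0.4 × 7.963) = 6.525×10^-4

M ≈ 12.79; L/L_☉ ≈ 6.5×10^-4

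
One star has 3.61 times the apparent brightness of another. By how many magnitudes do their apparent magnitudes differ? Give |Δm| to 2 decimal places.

|Δm| ≈ 1.39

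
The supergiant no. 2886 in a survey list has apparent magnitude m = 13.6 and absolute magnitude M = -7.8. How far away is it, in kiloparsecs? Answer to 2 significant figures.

d ≈ 190 kpc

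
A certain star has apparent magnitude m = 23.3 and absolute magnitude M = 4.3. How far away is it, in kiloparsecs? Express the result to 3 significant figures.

μ = m − M = 19.000
m − M = 5 log₁₀ d − 5
log₁₀ d = (m − M)/5 + 1 = 4.8000
d = 10^4.8000 = 63100 pc
= 63.10 kpc

d ≈ 63.1 kpc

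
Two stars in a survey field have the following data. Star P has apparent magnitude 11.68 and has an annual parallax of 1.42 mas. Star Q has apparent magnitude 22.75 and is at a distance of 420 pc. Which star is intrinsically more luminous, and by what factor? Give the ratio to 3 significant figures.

Star P is more luminous, by a factor of 75300.

Star P: p = 1.42 mas = 1.42×10^-3″ → d = 1/p = 704.2 pc
Star P: M = m − 5 log₁₀ d + 5 = 11.68 − 5·2.8477 + 5 = 2.441
Star Q: M = m − 5 log₁₀ d + 5 = 22.75 − 5·2.6232 + 5 = 14.634
ΔM = M_P − M_Q = 2.441 − (14.634) = -12.192; smaller M is more luminous → Star P.
L ratio = 10^(0.4 |ΔM|) = 10^4.877 = 75320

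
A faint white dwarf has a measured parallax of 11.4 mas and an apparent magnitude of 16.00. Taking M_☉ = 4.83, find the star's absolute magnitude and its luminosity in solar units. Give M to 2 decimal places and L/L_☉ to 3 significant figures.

M ≈ 11.28; L/L_☉ ≈ 2.62×10^-3

d = 1/p = 1000/11.4 mas = 87.72 pc
M = m − 5 log₁₀ d + 5 = 16.00 − 5·1.9431 + 5 = 11.285
M − M_☉ = 11.285 − 4.83 = 6.455
L/L_☉ = 10^(−0.4 × 6.455) = 2.619×10^-3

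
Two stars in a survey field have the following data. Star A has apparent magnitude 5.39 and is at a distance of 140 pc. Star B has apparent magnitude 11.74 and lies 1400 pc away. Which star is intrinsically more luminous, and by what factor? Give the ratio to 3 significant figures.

Star A is more luminous, by a factor of 3.47.

Star A: M = m − 5 log₁₀ d + 5 = 5.39 − 5·2.1461 + 5 = -0.341
Star B: M = m − 5 log₁₀ d + 5 = 11.74 − 5·3.1461 + 5 = 1.009
ΔM = M_A − M_B = -0.341 − (1.009) = -1.350; smaller M is more luminous → Star A.
L ratio = 10^(0.4 |ΔM|) = 10^0.540 = 3.467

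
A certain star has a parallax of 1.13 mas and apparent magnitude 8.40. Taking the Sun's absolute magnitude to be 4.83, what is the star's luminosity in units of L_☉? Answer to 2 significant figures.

d = 1/p = 1000/1.13 mas = 885.0 pc
M = m − 5 log₁₀ d + 5 = 8.40 − 5·2.9469 + 5 = -1.335
M − M_☉ = -1.335 − 4.83 = -6.165
L/L_☉ = 10^(−0.4 × -6.165) = 292.3

L/L_☉ ≈ 290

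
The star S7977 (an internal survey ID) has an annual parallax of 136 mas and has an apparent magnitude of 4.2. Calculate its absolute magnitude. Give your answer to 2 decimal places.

p = 136 mas = 0.136″ → d = 1/p = 7.353 pc
5 log₁₀(d/10 pc) = 5 log₁₀(7.353) − 5 = -0.668
M = m − 5 log₁₀(d/10) = 4.2 + 0.668 = 4.868

M ≈ 4.87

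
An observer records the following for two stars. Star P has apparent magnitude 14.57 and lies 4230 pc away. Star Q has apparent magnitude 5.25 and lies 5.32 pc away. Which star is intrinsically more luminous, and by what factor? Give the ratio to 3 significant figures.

Star P is more luminous, by a factor of 118.

Star P: M = m − 5 log₁₀ d + 5 = 14.57 − 5·3.6263 + 5 = 1.438
Star Q: M = m − 5 log₁₀ d + 5 = 5.25 − 5·0.7259 + 5 = 6.620
ΔM = M_P − M_Q = 1.438 − (6.620) = -5.182; smaller M is more luminous → Star P.
L ratio = 10^(0.4 |ΔM|) = 10^2.073 = 118.3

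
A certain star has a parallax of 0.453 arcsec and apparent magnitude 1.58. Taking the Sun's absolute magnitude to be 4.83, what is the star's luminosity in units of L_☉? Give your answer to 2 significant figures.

L/L_☉ ≈ 0.97

d = 1/p = 1/0.453″ = 2.208 pc
M = m − 5 log₁₀ d + 5 = 1.58 − 5·0.3439 + 5 = 4.860
M − M_☉ = 4.860 − 4.83 = 0.030
L/L_☉ = 10^(−0.4 × 0.030) = 0.9723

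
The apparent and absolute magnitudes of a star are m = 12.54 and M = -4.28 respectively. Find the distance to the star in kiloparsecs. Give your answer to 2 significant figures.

d ≈ 23 kpc

μ = m − M = 16.820
m − M = 5 log₁₀ d − 5
log₁₀ d = (m − M)/5 + 1 = 4.3640
d = 10^4.3640 = 23120 pc
= 23.12 kpc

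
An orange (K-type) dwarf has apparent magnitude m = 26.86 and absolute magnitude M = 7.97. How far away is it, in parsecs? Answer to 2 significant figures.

d ≈ 60000 pc

Distance modulus: m − M = 26.86 − (7.97) = 18.890
m − M = 5 log₁₀ d − 5
log₁₀ d = (m − M)/5 + 1 = 4.7780
d = 10^4.7780 = 59980 pc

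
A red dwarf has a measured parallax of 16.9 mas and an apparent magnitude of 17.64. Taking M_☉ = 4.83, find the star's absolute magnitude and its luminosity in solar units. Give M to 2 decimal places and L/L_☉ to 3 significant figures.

d = 1/p = 1000/16.9 mas = 59.17 pc
M = m − 5 log₁₀ d + 5 = 17.64 − 5·1.7721 + 5 = 13.779
M − M_☉ = 13.779 − 4.83 = 8.949
L/L_☉ = 10^(−0.4 × 8.949) = 2.632×10^-4

M ≈ 13.78; L/L_☉ ≈ 2.63×10^-4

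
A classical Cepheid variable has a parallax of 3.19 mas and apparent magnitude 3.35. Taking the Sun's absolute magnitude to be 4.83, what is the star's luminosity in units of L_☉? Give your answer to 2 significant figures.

d = 1/p = 1000/3.19 mas = 313.5 pc
M = m − 5 log₁₀ d + 5 = 3.35 − 5·2.4962 + 5 = -4.131
M − M_☉ = -4.131 − 4.83 = -8.961
L/L_☉ = 10^(−0.4 × -8.961) = 3841

L/L_☉ ≈ 3800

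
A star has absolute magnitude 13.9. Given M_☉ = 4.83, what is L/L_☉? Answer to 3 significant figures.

L/L_☉ ≈ 2.36×10^-4

M − M_☉ = 13.9 − 4.83 = 9.070
L/L_☉ = 10^(−0.4 (M − M_☉)) = 10^-3.628 = 2.355×10^-4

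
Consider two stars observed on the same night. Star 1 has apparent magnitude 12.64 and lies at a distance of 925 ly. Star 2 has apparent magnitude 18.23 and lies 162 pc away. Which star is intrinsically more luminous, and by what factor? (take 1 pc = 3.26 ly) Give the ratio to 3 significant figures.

Star 1: d = 925 ly / 3.26 = 283.7 pc
Star 1: M = m − 5 log₁₀ d + 5 = 12.64 − 5·2.4529 + 5 = 5.375
Star 2: M = m − 5 log₁₀ d + 5 = 18.23 − 5·2.2095 + 5 = 12.182
ΔM = M_1 − M_2 = 5.375 − (12.182) = -6.807; smaller M is more luminous → Star 1.
L ratio = 10^(0.4 |ΔM|) = 10^2.723 = 528.2

Star 1 is more luminous, by a factor of 528.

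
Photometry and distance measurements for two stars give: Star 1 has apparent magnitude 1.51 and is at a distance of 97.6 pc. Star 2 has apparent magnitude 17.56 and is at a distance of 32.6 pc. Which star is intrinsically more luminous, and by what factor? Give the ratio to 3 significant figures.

Star 1: M = m − 5 log₁₀ d + 5 = 1.51 − 5·1.9894 + 5 = -3.437
Star 2: M = m − 5 log₁₀ d + 5 = 17.56 − 5·1.5132 + 5 = 14.994
ΔM = M_1 − M_2 = -3.437 − (14.994) = -18.431; smaller M is more luminous → Star 1.
L ratio = 10^(0.4 |ΔM|) = 10^7.372 = 2.358×10^7

Star 1 is more luminous, by a factor of 2.36×10^7.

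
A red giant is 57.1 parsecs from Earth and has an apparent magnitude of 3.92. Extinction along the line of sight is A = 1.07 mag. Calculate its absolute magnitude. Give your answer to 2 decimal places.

M ≈ -0.93

5 log₁₀(d/10 pc) = 5 log₁₀(57.10) − 5 = 3.783
M = m − 5 log₁₀(d/10) − A = 3.92 − 3.783 − 1.07 = -0.933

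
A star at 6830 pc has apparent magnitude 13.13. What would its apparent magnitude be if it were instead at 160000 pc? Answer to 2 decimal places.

m ≈ 19.98

Flux ∝ 1/d², so Δm = 5 log₁₀(d₂/d₁) = 5 log₁₀(160000/6830) = 6.848
m₂ = m₁ + Δm = 13.13 + (6.848) = 19.978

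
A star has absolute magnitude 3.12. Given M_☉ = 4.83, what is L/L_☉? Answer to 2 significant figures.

L/L_☉ ≈ 4.8

M − M_☉ = 3.12 − 4.83 = -1.710
L/L_☉ = 10^(−0.4 (M − M_☉)) = 10^0.684 = 4.831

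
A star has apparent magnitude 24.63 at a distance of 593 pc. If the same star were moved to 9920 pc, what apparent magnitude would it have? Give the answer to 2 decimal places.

m ≈ 30.75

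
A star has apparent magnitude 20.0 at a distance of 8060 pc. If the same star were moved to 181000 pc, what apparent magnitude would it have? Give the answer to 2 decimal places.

m ≈ 26.76

Flux ∝ 1/d², so Δm = 5 log₁₀(d₂/d₁) = 5 log₁₀(181000/8060) = 6.757
m₂ = m₁ + Δm = 20.0 + (6.757) = 26.757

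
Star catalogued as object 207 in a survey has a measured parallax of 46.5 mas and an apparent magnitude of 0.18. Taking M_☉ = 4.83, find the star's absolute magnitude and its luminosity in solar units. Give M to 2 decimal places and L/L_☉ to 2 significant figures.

M ≈ -1.48; L/L_☉ ≈ 340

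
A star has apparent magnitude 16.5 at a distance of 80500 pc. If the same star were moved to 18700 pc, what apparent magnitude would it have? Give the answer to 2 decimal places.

Flux ∝ 1/d², so Δm = 5 log₁₀(d₂/d₁) = 5 log₁₀(18700/80500) = -3.170
m₂ = m₁ + Δm = 16.5 + (-3.170) = 13.330

m ≈ 13.33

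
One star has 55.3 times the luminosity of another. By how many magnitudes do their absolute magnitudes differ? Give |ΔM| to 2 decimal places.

Pogson: ΔM = −2.5 log₁₀(ratio) = −2.5 log₁₀(55.3) = −2.5 × 1.7427 = -4.357

|ΔM| ≈ 4.36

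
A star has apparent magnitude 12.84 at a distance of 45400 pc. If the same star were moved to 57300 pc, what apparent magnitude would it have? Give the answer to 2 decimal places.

m ≈ 13.35

Flux ∝ 1/d², so Δm = 5 log₁₀(d₂/d₁) = 5 log₁₀(57300/45400) = 0.505
m₂ = m₁ + Δm = 12.84 + (0.505) = 13.345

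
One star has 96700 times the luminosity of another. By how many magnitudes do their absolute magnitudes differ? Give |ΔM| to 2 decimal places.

|ΔM| ≈ 12.46

Pogson: ΔM = −2.5 log₁₀(ratio) = −2.5 log₁₀(96700) = −2.5 × 4.9854 = -12.464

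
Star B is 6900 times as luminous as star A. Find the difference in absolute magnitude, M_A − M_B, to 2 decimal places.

Pogson: ΔM = −2.5 log₁₀(ratio) = −2.5 log₁₀(6900) = −2.5 × 3.8388 = -9.597
Star B is brighter so has the smaller magnitude: M_A − M_B is positive.

M_A − M_B ≈ 9.60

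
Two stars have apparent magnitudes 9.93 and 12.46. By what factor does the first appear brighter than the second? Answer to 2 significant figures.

Magnitude difference = -2.53
Flux ratio = 10^(−0.4 Δm) = 10^(−0.4 × -2.53) = 10^1.012 = 10.28

10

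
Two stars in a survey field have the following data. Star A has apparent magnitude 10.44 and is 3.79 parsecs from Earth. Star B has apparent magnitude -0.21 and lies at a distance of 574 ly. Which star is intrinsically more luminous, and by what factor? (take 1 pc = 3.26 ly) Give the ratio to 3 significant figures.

Star B is more luminous, by a factor of 3.93×10^7.

Star A: M = m − 5 log₁₀ d + 5 = 10.44 − 5·0.5786 + 5 = 12.547
Star B: d = 574 ly / 3.26 = 176.1 pc
Star B: M = m − 5 log₁₀ d + 5 = -0.21 − 5·2.2457 + 5 = -6.438
ΔM = M_A − M_B = 12.547 − (-6.438) = 18.985; smaller M is more luminous → Star B.
L ratio = 10^(0.4 |ΔM|) = 10^7.594 = 3.927×10^7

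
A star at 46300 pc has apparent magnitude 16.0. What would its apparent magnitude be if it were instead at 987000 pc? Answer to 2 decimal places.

Flux ∝ 1/d², so Δm = 5 log₁₀(d₂/d₁) = 5 log₁₀(987000/46300) = 6.644
m₂ = m₁ + Δm = 16.0 + (6.644) = 22.644

m ≈ 22.64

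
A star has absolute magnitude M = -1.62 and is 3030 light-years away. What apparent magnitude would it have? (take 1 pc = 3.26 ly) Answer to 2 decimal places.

d = 3030 ly / 3.26 = 929.4 pc
m = M + 5 log₁₀ d − 5 = -1.62 + 5·2.9682 − 5 = 8.221

m ≈ 8.22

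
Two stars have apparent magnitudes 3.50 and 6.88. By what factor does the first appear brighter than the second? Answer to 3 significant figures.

Δm = 3.50 − (6.88) = -3.38
Flux ratio = 10^(−0.4 Δm) = 10^(−0.4 × -3.38) = 10^1.352 = 22.49

22.5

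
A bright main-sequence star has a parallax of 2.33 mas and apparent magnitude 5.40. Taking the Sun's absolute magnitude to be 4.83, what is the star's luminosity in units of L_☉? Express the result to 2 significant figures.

L/L_☉ ≈ 1100

d = 1/p = 1000/2.33 mas = 429.2 pc
M = m − 5 log₁₀ d + 5 = 5.40 − 5·2.6326 + 5 = -2.763
M − M_☉ = -2.763 − 4.83 = -7.593
L/L_☉ = 10^(−0.4 × -7.593) = 1090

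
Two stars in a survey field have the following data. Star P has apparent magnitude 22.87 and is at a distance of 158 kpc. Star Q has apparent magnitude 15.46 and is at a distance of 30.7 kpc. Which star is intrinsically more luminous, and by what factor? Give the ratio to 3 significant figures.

Star Q is more luminous, by a factor of 34.8.

Star P: d = 158 kpc = 158000 pc
Star P: M = m − 5 log₁₀ d + 5 = 22.87 − 5·5.1987 + 5 = 1.877
Star Q: d = 30.7 kpc = 30700 pc
Star Q: M = m − 5 log₁₀ d + 5 = 15.46 − 5·4.4871 + 5 = -1.976
ΔM = M_P − M_Q = 1.877 − (-1.976) = 3.852; smaller M is more luminous → Star Q.
L ratio = 10^(0.4 |ΔM|) = 10^1.541 = 34.75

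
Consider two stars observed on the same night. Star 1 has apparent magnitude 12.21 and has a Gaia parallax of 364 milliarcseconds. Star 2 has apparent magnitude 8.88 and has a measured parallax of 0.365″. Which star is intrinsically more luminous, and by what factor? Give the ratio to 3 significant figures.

Star 2 is more luminous, by a factor of 21.4.

Star 1: p = 364 mas = 0.364″ → d = 1/p = 2.747 pc
Star 1: M = m − 5 log₁₀ d + 5 = 12.21 − 5·0.4389 + 5 = 15.016
Star 2: d = 1/p = 1/0.365″ = 2.740 pc
Star 2: M = m − 5 log₁₀ d + 5 = 8.88 − 5·0.4377 + 5 = 11.691
ΔM = M_1 − M_2 = 15.016 − (11.691) = 3.324; smaller M is more luminous → Star 2.
L ratio = 10^(0.4 |ΔM|) = 10^1.330 = 21.36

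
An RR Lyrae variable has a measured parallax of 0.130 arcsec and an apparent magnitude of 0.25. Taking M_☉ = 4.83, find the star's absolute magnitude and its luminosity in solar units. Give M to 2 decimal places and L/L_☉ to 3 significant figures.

M ≈ 0.82; L/L_☉ ≈ 40.2

d = 1/p = 1/0.130″ = 7.692 pc
M = m − 5 log₁₀ d + 5 = 0.25 − 5·0.8861 + 5 = 0.820
M − M_☉ = 0.820 − 4.83 = -4.010
L/L_☉ = 10^(−0.4 × -4.010) = 40.19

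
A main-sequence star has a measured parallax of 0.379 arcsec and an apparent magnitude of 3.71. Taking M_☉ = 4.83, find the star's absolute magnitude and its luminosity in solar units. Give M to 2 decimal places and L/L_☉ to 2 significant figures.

M ≈ 6.60; L/L_☉ ≈ 0.20

d = 1/p = 1/0.379″ = 2.639 pc
M = m − 5 log₁₀ d + 5 = 3.71 − 5·0.4214 + 5 = 6.603
M − M_☉ = 6.603 − 4.83 = 1.773
L/L_☉ = 10^(−0.4 × 1.773) = 0.1953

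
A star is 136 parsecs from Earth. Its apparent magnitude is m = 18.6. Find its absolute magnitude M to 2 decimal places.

M ≈ 12.93

5 log₁₀(d/10 pc) = 5 log₁₀(136.0) − 5 = 5.668
M = m − 5 log₁₀(d/10) = 18.6 − 5.668 = 12.932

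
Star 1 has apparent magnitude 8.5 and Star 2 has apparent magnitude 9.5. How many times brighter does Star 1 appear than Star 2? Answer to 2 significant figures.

2.5

Magnitude difference = -1.0
Flux ratio = 10^(−0.4 Δm) = 10^(−0.4 × -1.0) = 10^0.400 = 2.512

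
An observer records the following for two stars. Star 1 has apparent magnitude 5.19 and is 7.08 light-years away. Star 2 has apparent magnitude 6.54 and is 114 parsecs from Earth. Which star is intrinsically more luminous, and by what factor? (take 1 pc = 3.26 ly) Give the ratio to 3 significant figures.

Star 2 is more luminous, by a factor of 795.

Star 1: d = 7.08 ly / 3.26 = 2.172 pc
Star 1: M = m − 5 log₁₀ d + 5 = 5.19 − 5·0.3368 + 5 = 8.506
Star 2: M = m − 5 log₁₀ d + 5 = 6.54 − 5·2.0569 + 5 = 1.255
ΔM = M_1 − M_2 = 8.506 − (1.255) = 7.250; smaller M is more luminous → Star 2.
L ratio = 10^(0.4 |ΔM|) = 10^2.900 = 794.7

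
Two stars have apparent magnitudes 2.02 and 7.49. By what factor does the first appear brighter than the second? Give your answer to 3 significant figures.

154

Magnitude difference = -5.47
Flux ratio = 10^(−0.4 Δm) = 10^(−0.4 × -5.47) = 10^2.188 = 154.2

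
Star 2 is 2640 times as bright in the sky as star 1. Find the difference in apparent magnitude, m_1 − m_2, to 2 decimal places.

m_1 − m_2 ≈ 8.55

Pogson: Δm = −2.5 log₁₀(ratio) = −2.5 log₁₀(2640) = −2.5 × 3.4216 = -8.554
Star 2 is brighter so has the smaller magnitude: m_1 − m_2 is positive.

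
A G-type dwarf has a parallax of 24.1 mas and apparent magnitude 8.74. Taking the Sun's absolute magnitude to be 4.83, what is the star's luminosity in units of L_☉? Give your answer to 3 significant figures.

L/L_☉ ≈ 0.470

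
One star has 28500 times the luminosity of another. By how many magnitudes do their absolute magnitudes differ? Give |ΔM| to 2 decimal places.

|ΔM| ≈ 11.14

Pogson: ΔM = −2.5 log₁₀(ratio) = −2.5 log₁₀(28500) = −2.5 × 4.4548 = -11.137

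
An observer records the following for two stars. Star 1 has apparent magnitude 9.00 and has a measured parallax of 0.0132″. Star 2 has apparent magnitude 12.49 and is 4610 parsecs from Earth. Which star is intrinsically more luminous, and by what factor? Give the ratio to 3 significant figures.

Star 2 is more luminous, by a factor of 149.

Star 1: d = 1/p = 1/0.0132″ = 75.76 pc
Star 1: M = m − 5 log₁₀ d + 5 = 9.00 − 5·1.8794 + 5 = 4.603
Star 2: M = m − 5 log₁₀ d + 5 = 12.49 − 5·3.6637 + 5 = -0.829
ΔM = M_1 − M_2 = 4.603 − (-0.829) = 5.431; smaller M is more luminous → Star 2.
L ratio = 10^(0.4 |ΔM|) = 10^2.173 = 148.8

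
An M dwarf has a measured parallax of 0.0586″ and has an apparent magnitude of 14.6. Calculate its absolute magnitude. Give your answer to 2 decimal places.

d = 1/p = 1/0.0586″ = 17.06 pc
5 log₁₀(d/10 pc) = 5 log₁₀(17.06) − 5 = 1.161
M = m − 5 log₁₀(d/10) = 14.6 − 1.161 = 13.439

M ≈ 13.44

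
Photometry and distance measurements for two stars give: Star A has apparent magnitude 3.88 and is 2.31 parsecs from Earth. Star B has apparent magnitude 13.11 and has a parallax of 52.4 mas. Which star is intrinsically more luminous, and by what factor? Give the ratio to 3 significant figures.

Star A: M = m − 5 log₁₀ d + 5 = 3.88 − 5·0.3636 + 5 = 7.062
Star B: p = 52.4 mas = 0.0524″ → d = 1/p = 19.08 pc
Star B: M = m − 5 log₁₀ d + 5 = 13.11 − 5·1.2807 + 5 = 11.707
ΔM = M_A − M_B = 7.062 − (11.707) = -4.645; smaller M is more luminous → Star A.
L ratio = 10^(0.4 |ΔM|) = 10^1.858 = 72.09

Star A is more luminous, by a factor of 72.1.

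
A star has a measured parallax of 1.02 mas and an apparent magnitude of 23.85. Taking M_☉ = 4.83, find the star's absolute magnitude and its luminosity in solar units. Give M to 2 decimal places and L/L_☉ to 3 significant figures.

M ≈ 13.89; L/L_☉ ≈ 2.37×10^-4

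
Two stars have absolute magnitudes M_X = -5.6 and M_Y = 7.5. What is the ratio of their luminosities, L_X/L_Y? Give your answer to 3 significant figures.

ΔM = M_X − M_Y = -13.1
L_X/L_Y = 10^(−0.4 ΔM) = 10^5.240 = 173800

L_X/L_Y ≈ 174000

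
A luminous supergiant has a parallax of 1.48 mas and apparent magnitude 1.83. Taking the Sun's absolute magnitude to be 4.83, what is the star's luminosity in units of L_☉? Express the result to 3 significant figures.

d = 1/p = 1000/1.48 mas = 675.7 pc
M = m − 5 log₁₀ d + 5 = 1.83 − 5·2.8297 + 5 = -7.319
M − M_☉ = -7.319 − 4.83 = -12.149
L/L_☉ = 10^(−0.4 × -12.149) = 72360

L/L_☉ ≈ 72400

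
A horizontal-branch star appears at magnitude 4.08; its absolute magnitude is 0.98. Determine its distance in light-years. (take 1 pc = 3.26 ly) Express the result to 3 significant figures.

μ = m − M = 3.100
m − M = 5 log₁₀ d − 5
log₁₀ d = (m − M)/5 + 1 = 1.6200
d = 10^1.6200 = 41.69 pc
= 135.9 ly

d ≈ 136 ly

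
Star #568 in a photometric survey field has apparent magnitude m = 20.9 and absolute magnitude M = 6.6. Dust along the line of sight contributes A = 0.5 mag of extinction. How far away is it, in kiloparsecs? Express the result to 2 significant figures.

m − M = 5 log₁₀(d/10 pc) + A  ⇒  20.9 − (6.6) − 0.5 = 5 log₁₀(d/10)
13.800 = 5 log₁₀(d/10)
log₁₀ d = (m − M − A)/5 + 1 = 3.7600
d = 10^3.7600 = 5754 pc
= 5.754 kpc

d ≈ 5.8 kpc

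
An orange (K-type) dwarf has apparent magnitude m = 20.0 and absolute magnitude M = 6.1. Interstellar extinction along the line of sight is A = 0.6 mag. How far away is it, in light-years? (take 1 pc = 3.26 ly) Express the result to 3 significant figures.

d ≈ 14900 ly

m − M = 5 log₁₀(d/10 pc) + A  ⇒  20.0 − (6.1) − 0.6 = 5 log₁₀(d/10)
13.300 = 5 log₁₀(d/10)
log₁₀ d = (m − M − A)/5 + 1 = 3.6600
d = 10^3.6600 = 4571 pc
= 14900 ly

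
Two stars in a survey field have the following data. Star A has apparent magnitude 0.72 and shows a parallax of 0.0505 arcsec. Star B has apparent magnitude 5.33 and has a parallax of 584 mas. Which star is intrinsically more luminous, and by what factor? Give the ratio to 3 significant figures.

Star A is more luminous, by a factor of 9340.

Star A: d = 1/p = 1/0.0505″ = 19.80 pc
Star A: M = m − 5 log₁₀ d + 5 = 0.72 − 5·1.2967 + 5 = -0.764
Star B: p = 584 mas = 0.584″ → d = 1/p = 1.712 pc
Star B: M = m − 5 log₁₀ d + 5 = 5.33 − 5·0.2336 + 5 = 9.162
ΔM = M_A − M_B = -0.764 − (9.162) = -9.926; smaller M is more luminous → Star A.
L ratio = 10^(0.4 |ΔM|) = 10^3.970 = 9338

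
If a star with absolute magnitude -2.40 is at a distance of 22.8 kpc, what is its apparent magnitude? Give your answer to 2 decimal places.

d = 22.8 kpc = 22800 pc
m = M + 5 log₁₀ d − 5 = -2.40 + 5·4.3579 − 5 = 14.390

m ≈ 14.39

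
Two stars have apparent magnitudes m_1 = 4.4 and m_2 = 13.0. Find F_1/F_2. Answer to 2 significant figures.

F_1/F_2 ≈ 2800

Δm = 4.4 − (13.0) = -8.6
Flux ratio = 10^(−0.4 Δm) = 10^(−0.4 × -8.6) = 10^3.440 = 2754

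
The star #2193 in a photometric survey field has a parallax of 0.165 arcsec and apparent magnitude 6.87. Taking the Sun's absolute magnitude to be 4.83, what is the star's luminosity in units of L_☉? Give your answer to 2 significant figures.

d = 1/p = 1/0.165″ = 6.061 pc
M = m − 5 log₁₀ d + 5 = 6.87 − 5·0.7825 + 5 = 7.957
M − M_☉ = 7.957 − 4.83 = 3.127
L/L_☉ = 10^(−0.4 × 3.127) = 0.05611

L/L_☉ ≈ 0.056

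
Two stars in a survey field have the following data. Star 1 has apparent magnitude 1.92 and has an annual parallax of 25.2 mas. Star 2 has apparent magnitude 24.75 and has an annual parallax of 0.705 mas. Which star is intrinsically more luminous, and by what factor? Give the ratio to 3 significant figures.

Star 1 is more luminous, by a factor of 1.06×10^6.

Star 1: p = 25.2 mas = 0.0252″ → d = 1/p = 39.68 pc
Star 1: M = m − 5 log₁₀ d + 5 = 1.92 − 5·1.5986 + 5 = -1.073
Star 2: p = 0.705 mas = 7.05×10^-4″ → d = 1/p = 1418 pc
Star 2: M = m − 5 log₁₀ d + 5 = 24.75 − 5·3.1518 + 5 = 13.991
ΔM = M_1 − M_2 = -1.073 − (13.991) = -15.064; smaller M is more luminous → Star 1.
L ratio = 10^(0.4 |ΔM|) = 10^6.026 = 1.061×10^6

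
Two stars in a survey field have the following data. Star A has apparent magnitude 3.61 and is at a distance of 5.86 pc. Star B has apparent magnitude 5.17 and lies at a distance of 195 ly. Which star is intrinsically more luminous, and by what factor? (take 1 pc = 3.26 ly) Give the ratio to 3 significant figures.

Star B is more luminous, by a factor of 24.8.

Star A: M = m − 5 log₁₀ d + 5 = 3.61 − 5·0.7679 + 5 = 4.771
Star B: d = 195 ly / 3.26 = 59.82 pc
Star B: M = m − 5 log₁₀ d + 5 = 5.17 − 5·1.7768 + 5 = 1.286
ΔM = M_A − M_B = 4.771 − (1.286) = 3.485; smaller M is more luminous → Star B.
L ratio = 10^(0.4 |ΔM|) = 10^1.394 = 24.77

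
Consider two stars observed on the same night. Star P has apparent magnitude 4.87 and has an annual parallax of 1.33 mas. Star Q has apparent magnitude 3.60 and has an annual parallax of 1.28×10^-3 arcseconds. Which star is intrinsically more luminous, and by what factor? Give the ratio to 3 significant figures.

Star Q is more luminous, by a factor of 3.48.

Star P: p = 1.33 mas = 1.33×10^-3″ → d = 1/p = 751.9 pc
Star P: M = m − 5 log₁₀ d + 5 = 4.87 − 5·2.8761 + 5 = -4.511
Star Q: d = 1/p = 1/1.28×10^-3″ = 781.2 pc
Star Q: M = m − 5 log₁₀ d + 5 = 3.60 − 5·2.8928 + 5 = -5.864
ΔM = M_P − M_Q = -4.511 − (-5.864) = 1.353; smaller M is more luminous → Star Q.
L ratio = 10^(0.4 |ΔM|) = 10^0.541 = 3.478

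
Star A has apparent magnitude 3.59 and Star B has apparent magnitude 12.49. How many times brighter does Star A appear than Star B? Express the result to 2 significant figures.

3600

Δm = 3.59 − (12.49) = -8.90
Flux ratio = 10^(−0.4 Δm) = 10^(−0.4 × -8.90) = 10^3.560 = 3631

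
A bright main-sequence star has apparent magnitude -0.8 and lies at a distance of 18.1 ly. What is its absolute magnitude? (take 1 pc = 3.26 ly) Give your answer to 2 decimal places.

M ≈ 0.48

d = 18.1 ly / 3.26 = 5.552 pc
5 log₁₀(d/10 pc) = 5 log₁₀(5.552) − 5 = -1.278
M = m − 5 log₁₀(d/10) = -0.8 + 1.278 = 0.478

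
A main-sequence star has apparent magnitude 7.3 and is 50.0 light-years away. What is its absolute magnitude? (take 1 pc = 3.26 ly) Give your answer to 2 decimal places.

M ≈ 6.37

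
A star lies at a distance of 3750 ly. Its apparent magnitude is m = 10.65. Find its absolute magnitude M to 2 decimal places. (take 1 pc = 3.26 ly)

M ≈ 0.35

d = 3750 ly / 3.26 = 1150 pc
5 log₁₀(d/10 pc) = 5 log₁₀(1150) − 5 = 10.304
M = m − 5 log₁₀(d/10) = 10.65 − 10.304 = 0.346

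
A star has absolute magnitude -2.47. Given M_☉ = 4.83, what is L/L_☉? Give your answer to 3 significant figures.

L/L_☉ ≈ 832

M − M_☉ = -2.47 − 4.83 = -7.300
L/L_☉ = 10^(−0.4 (M − M_☉)) = 10^2.920 = 831.8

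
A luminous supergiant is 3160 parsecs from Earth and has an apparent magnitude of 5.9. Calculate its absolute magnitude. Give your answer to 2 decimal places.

M ≈ -6.60

5 log₁₀(d/10 pc) = 5 log₁₀(3160) − 5 = 12.498
M = m − 5 log₁₀(d/10) = 5.9 − 12.498 = -6.598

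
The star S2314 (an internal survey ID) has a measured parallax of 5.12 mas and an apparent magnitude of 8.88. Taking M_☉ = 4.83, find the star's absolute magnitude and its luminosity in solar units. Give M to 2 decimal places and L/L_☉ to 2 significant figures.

M ≈ 2.43; L/L_☉ ≈ 9.2

d = 1/p = 1000/5.12 mas = 195.3 pc
M = m − 5 log₁₀ d + 5 = 8.88 − 5·2.2907 + 5 = 2.426
M − M_☉ = 2.426 − 4.83 = -2.404
L/L_☉ = 10^(−0.4 × -2.404) = 9.151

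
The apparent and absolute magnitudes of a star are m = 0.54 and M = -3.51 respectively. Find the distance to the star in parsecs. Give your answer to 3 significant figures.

d ≈ 64.6 pc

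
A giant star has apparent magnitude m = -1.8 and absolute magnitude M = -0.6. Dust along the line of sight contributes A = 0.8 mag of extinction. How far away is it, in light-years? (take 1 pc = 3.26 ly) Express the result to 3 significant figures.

d ≈ 13.0 ly

m − M = 5 log₁₀(d/10 pc) + A  ⇒  -1.8 − (-0.6) − 0.8 = 5 log₁₀(d/10)
-2.000 = 5 log₁₀(d/10)
log₁₀ d = (m − M − A)/5 + 1 = 0.6000
d = 10^0.6000 = 3.981 pc
= 12.98 ly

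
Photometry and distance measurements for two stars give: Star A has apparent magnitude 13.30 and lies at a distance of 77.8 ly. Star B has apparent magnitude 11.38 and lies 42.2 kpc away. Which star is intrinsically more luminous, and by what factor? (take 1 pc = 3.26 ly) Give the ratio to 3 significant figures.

Star A: d = 77.8 ly / 3.26 = 23.87 pc
Star A: M = m − 5 log₁₀ d + 5 = 13.30 − 5·1.3778 + 5 = 11.411
Star B: d = 42.2 kpc = 42200 pc
Star B: M = m − 5 log₁₀ d + 5 = 11.38 − 5·4.6253 + 5 = -6.747
ΔM = M_A − M_B = 11.411 − (-6.747) = 18.158; smaller M is more luminous → Star B.
L ratio = 10^(0.4 |ΔM|) = 10^7.263 = 1.833×10^7

Star B is more luminous, by a factor of 1.83×10^7.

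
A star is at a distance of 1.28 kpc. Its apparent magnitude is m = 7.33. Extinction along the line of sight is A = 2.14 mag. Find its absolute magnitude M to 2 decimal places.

M ≈ -5.35

d = 1.28 kpc = 1280 pc
5 log₁₀(d/10 pc) = 5 log₁₀(1280) − 5 = 10.536
M = m − 5 log₁₀(d/10) − A = 7.33 − 10.536 − 2.14 = -5.346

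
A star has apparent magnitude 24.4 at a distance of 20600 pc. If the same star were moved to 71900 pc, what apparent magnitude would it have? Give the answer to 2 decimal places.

Flux ∝ 1/d², so Δm = 5 log₁₀(d₂/d₁) = 5 log₁₀(71900/20600) = 2.714
m₂ = m₁ + Δm = 24.4 + (2.714) = 27.114

m ≈ 27.11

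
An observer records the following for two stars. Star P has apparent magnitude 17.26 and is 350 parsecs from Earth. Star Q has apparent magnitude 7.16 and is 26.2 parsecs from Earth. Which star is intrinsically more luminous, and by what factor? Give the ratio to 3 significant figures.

Star P: M = m − 5 log₁₀ d + 5 = 17.26 − 5·2.5441 + 5 = 9.540
Star Q: M = m − 5 log₁₀ d + 5 = 7.16 − 5·1.4183 + 5 = 5.068
ΔM = M_P − M_Q = 9.540 − (5.068) = 4.471; smaller M is more luminous → Star Q.
L ratio = 10^(0.4 |ΔM|) = 10^1.788 = 61.44

Star Q is more luminous, by a factor of 61.4.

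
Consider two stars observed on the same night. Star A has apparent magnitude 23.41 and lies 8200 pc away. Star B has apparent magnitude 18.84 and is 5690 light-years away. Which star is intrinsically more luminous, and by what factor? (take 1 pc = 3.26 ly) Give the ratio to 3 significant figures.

Star B is more luminous, by a factor of 3.05.

Star A: M = m − 5 log₁₀ d + 5 = 23.41 − 5·3.9138 + 5 = 8.841
Star B: d = 5690 ly / 3.26 = 1745 pc
Star B: M = m − 5 log₁₀ d + 5 = 18.84 − 5·3.2419 + 5 = 7.631
ΔM = M_A − M_B = 8.841 − (7.631) = 1.210; smaller M is more luminous → Star B.
L ratio = 10^(0.4 |ΔM|) = 10^0.484 = 3.049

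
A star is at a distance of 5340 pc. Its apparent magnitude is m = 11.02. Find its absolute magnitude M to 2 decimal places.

5 log₁₀(d/10 pc) = 5 log₁₀(5340) − 5 = 13.638
M = m − 5 log₁₀(d/10) = 11.02 − 13.638 = -2.618

M ≈ -2.62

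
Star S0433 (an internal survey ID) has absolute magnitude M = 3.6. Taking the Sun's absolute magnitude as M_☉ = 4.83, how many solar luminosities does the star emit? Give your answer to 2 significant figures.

L/L_☉ ≈ 3.1

M − M_☉ = 3.6 − 4.83 = -1.230
L/L_☉ = 10^(−0.4 (M − M_☉)) = 10^0.492 = 3.105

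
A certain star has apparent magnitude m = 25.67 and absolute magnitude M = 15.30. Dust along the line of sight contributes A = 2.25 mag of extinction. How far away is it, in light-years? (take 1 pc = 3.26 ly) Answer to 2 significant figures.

d ≈ 1400 ly

m − M = 5 log₁₀(d/10 pc) + A  ⇒  25.67 − (15.30) − 2.25 = 5 log₁₀(d/10)
8.120 = 5 log₁₀(d/10)
log₁₀ d = (m − M − A)/5 + 1 = 2.6240
d = 10^2.6240 = 420.7 pc
= 1372 ly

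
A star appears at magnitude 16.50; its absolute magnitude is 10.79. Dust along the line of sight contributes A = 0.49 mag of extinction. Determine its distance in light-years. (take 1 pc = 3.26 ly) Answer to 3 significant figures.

m − M = 5 log₁₀(d/10 pc) + A  ⇒  16.50 − (10.79) − 0.49 = 5 log₁₀(d/10)
5.220 = 5 log₁₀(d/10)
log₁₀ d = (m − M − A)/5 + 1 = 2.0440
d = 10^2.0440 = 110.7 pc
= 360.8 ly

d ≈ 361 ly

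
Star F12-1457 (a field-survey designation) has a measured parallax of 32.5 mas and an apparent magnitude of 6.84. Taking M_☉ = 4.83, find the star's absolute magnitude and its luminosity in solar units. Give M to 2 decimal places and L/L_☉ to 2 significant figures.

d = 1/p = 1000/32.5 mas = 30.77 pc
M = m − 5 log₁₀ d + 5 = 6.84 − 5·1.4881 + 5 = 4.399
M − M_☉ = 4.399 − 4.83 = -0.431
L/L_☉ = 10^(−0.4 × -0.431) = 1.487

M ≈ 4.40; L/L_☉ ≈ 1.5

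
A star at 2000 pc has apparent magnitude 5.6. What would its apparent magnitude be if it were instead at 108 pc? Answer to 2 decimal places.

m ≈ -0.74

Flux ∝ 1/d², so Δm = 5 log₁₀(d₂/d₁) = 5 log₁₀(108/2000) = -6.338
m₂ = m₁ + Δm = 5.6 + (-6.338) = -0.738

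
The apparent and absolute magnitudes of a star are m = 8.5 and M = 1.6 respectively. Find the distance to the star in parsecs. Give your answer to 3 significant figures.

d ≈ 240 pc

Distance modulus: m − M = 8.5 − (1.6) = 6.900
m − M = 5 log₁₀ d − 5
log₁₀ d = (m − M)/5 + 1 = 2.3800
d = 10^2.3800 = 239.9 pc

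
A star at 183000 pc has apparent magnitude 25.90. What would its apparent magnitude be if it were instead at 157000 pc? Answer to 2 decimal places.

m ≈ 25.57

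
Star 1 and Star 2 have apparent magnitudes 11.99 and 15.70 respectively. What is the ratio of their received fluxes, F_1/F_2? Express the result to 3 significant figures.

F_1/F_2 ≈ 30.5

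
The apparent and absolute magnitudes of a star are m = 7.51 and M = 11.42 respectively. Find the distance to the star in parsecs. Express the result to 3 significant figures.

d ≈ 1.65 pc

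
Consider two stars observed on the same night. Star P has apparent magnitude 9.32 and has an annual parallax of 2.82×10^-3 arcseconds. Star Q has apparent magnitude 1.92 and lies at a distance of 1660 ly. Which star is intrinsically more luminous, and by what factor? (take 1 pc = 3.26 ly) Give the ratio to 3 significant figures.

Star Q is more luminous, by a factor of 1880.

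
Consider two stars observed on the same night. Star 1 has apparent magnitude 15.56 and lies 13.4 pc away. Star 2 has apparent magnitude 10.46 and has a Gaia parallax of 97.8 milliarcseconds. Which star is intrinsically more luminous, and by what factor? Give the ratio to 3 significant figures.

Star 1: M = m − 5 log₁₀ d + 5 = 15.56 − 5·1.1271 + 5 = 14.924
Star 2: p = 97.8 mas = 0.0978″ → d = 1/p = 10.22 pc
Star 2: M = m − 5 log₁₀ d + 5 = 10.46 − 5·1.0097 + 5 = 10.412
ΔM = M_1 − M_2 = 14.924 − (10.412) = 4.513; smaller M is more luminous → Star 2.
L ratio = 10^(0.4 |ΔM|) = 10^1.805 = 63.84

Star 2 is more luminous, by a factor of 63.8.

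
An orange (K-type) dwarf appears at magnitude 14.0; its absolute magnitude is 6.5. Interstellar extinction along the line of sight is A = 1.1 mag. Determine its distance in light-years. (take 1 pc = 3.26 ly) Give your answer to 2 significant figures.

m − M = 5 log₁₀(d/10 pc) + A  ⇒  14.0 − (6.5) − 1.1 = 5 log₁₀(d/10)
6.400 = 5 log₁₀(d/10)
log₁₀ d = (m − M − A)/5 + 1 = 2.2800
d = 10^2.2800 = 190.5 pc
= 621.2 ly

d ≈ 620 ly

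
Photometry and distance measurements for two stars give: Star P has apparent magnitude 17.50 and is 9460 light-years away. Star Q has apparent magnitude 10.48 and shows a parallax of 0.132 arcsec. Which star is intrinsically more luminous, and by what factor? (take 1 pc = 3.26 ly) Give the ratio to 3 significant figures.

Star P: d = 9460 ly / 3.26 = 2902 pc
Star P: M = m − 5 log₁₀ d + 5 = 17.50 − 5·3.4627 + 5 = 5.187
Star Q: d = 1/p = 1/0.132″ = 7.576 pc
Star Q: M = m − 5 log₁₀ d + 5 = 10.48 − 5·0.8794 + 5 = 11.083
ΔM = M_P − M_Q = 5.187 − (11.083) = -5.896; smaller M is more luminous → Star P.
L ratio = 10^(0.4 |ΔM|) = 10^2.358 = 228.3

Star P is more luminous, by a factor of 228.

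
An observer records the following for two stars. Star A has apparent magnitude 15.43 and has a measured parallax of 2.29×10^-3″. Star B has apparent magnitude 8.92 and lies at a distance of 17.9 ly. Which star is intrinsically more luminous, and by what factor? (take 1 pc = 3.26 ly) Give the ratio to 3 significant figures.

Star A is more luminous, by a factor of 15.7.

Star A: d = 1/p = 1/2.29×10^-3″ = 436.7 pc
Star A: M = m − 5 log₁₀ d + 5 = 15.43 − 5·2.6402 + 5 = 7.229
Star B: d = 17.9 ly / 3.26 = 5.491 pc
Star B: M = m − 5 log₁₀ d + 5 = 8.92 − 5·0.7396 + 5 = 10.222
ΔM = M_A − M_B = 7.229 − (10.222) = -2.993; smaller M is more luminous → Star A.
L ratio = 10^(0.4 |ΔM|) = 10^1.197 = 15.74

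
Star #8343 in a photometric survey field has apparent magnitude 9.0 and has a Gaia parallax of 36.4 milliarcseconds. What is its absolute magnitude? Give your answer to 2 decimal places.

M ≈ 6.81

p = 36.4 mas = 0.0364″ → d = 1/p = 27.47 pc
5 log₁₀(d/10 pc) = 5 log₁₀(27.47) − 5 = 2.194
M = m − 5 log₁₀(d/10) = 9.0 − 2.194 = 6.806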